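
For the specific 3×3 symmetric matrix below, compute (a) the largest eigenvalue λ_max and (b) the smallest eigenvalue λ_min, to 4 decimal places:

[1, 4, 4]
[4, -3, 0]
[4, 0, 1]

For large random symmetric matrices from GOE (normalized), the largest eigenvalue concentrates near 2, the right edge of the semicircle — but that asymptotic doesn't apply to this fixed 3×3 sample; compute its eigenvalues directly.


Since M is real symmetric, all three eigenvalues are real; they are the roots of det(λI − M) = λ³ − (tr M) λ² + s λ − det M, where s is the sum of the principal 2×2 minors.
tr M = 1 + (-3) + 1 = -1.
s = (1·(-3) − 4²) + (1·1 − 4²) + ((-3)·1 − 0²) = -19 + (-15) + (-3) = -37.
det M (expand along row 1) = 1·(-3) − 4·4 + 4·12 = 29.
Characteristic polynomial: λ³ + λ² − 37λ − 29 = 0.
Substitute λ = y + (tr M)/3 = y − 0.333333 to remove the quadratic term: y³ + p·y + q = 0 with p = s − (tr M)²/3 = -37.333333 and q = −2(tr M)³/27 + (tr M)·s/3 − det M = -16.592593.
Three real roots ⇒ use the trigonometric (Viète) form: r = 2√(−p/3) = 7.055337, φ = arccos(3q/(p·r)) = arccos(0.188982) = 1.380671 rad.
y_k = r·cos(φ/3 − 2πk/3) for k = 0, 1, 2 gives y = 6.321252, -0.446834, -5.874418.
λ_k = y_k − 0.333333 gives λ = 5.9879, -0.7802, -6.2078 (check: the sum is -1.0000 = tr M).

Hence λ_max = 5.9879 and λ_min = -6.2078.


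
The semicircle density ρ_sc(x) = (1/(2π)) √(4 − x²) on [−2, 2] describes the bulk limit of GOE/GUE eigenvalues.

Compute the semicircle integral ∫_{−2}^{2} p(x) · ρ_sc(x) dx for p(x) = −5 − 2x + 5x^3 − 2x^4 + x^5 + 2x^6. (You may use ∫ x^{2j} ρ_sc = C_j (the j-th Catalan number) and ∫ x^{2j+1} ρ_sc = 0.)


Write p(x) = Σ a_i x^i, split into monomials and integrate each against ρ_sc separately.
Using ∫ x^{2j} ρ_sc = C_j = (1/(j+1)) C(2j, j) (Catalan numbers) and ∫ x^{2j+1} ρ_sc = 0 (odd monomials vanish by symmetry):
  i = 0 (even): a_0 · C_{0} = -5 · 1 = -5
  i = 1 (odd): ∫ x^1 ρ_sc = 0 (vanishes)
  i = 3 (odd): ∫ x^3 ρ_sc = 0 (vanishes)
  i = 4 (even): a_4 · C_{2} = -2 · 2 = -4
  i = 5 (odd): ∫ x^5 ρ_sc = 0 (vanishes)
  i = 6 (even): a_6 · C_{3} = 2 · 5 = 10

Summing the contributions: ∫_{−2}^{2} p(x) ρ_sc(x) dx = (-5) + (-4) + 10 = 1.


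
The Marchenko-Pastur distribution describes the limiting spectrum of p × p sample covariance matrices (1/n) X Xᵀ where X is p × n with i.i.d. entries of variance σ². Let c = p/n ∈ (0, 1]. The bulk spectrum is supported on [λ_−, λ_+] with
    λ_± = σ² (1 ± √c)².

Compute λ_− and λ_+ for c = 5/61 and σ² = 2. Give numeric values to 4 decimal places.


c = 5/61 = 0.081967; √c = 0.286299.
λ_− = σ² (1 − √c)² = 2 · (1 − 0.286299)² = 2 · (0.713701)² = 1.018738.
λ_+ = σ² (1 + √c)² = 2 · (1 + 0.286299)² = 2 · (1.286299)² = 3.309131.

Rounded to 4 decimal places: λ_− ≈ 1.0187, λ_+ ≈ 3.3091.


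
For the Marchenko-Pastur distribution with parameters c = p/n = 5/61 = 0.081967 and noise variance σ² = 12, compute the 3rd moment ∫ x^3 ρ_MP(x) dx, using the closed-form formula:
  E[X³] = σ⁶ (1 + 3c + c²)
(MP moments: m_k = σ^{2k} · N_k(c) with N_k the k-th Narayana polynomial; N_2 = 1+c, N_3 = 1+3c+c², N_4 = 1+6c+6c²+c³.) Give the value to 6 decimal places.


E[X³] = σ⁶ (1 + 3c + c²) (third MP moment). With σ² = 12 (so σ⁶ = 1728) and c = 5/61 = 0.081967: E[X³] = 1728 · (1 + 3·0.081967 + (0.081967)²) = 1728 · 1.252620.

So E[X^3] = 2164.527815.


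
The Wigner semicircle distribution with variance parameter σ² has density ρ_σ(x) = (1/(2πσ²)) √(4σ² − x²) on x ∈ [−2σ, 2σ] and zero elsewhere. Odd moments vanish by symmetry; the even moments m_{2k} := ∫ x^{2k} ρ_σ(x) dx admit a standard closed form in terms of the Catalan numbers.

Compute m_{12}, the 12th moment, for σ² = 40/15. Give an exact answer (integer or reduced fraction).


By the scaled semicircle moment identity, m_{2k} = σ^{2k} · C_k with k = 6.
C_6 = (1/(k+1)) · C(2k, k) = (1/7) · C(12, 6) = (1/7) · 924 = 132.
σ^{2k} = (σ²)^k = (40/15)^6 = 262144/729.

Therefore m_{12} = σ^{12} · C_6 = (262144/729) · 132 = 11534336/243.


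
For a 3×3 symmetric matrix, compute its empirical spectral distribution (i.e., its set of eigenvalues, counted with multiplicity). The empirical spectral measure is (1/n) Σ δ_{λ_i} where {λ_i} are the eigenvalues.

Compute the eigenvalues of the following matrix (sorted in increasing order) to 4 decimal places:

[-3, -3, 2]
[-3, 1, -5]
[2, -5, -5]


Since M is real symmetric, all three eigenvalues are real; they are the roots of det(λI − M) = λ³ − (tr M) λ² + s λ − det M, where s is the sum of the principal 2×2 minors.
tr M = -3 + 1 + (-5) = -7.
s = ((-3)·1 − (-3)²) + ((-3)·(-5) − 2²) + (1·(-5) − (-5)²) = -12 + 11 + (-30) = -31.
det M (expand along row 1) = (-3)·(-30) − (-3)·25 + 2·13 = 191.
Characteristic polynomial: λ³ + 7λ² − 31λ − 191 = 0.
Substitute λ = y + (tr M)/3 = y − 2.333333 to remove the quadratic term: y³ + p·y + q = 0 with p = s − (tr M)²/3 = -47.333333 and q = −2(tr M)³/27 + (tr M)·s/3 − det M = -93.259259.
Three real roots ⇒ use the trigonometric (Viète) form: r = 2√(−p/3) = 7.944250, φ = arccos(3q/(p·r)) = arccos(0.744035) = 0.731707 rad.
y_k = r·cos(φ/3 − 2πk/3) for k = 0, 1, 2 gives y = 7.709124, -2.193120, -5.516004.
λ_k = y_k − 2.333333 gives λ = 5.3758, -4.5265, -7.8493 (check: the sum is -7.0000 = tr M).

Eigenvalues sorted in increasing order: [-7.8493, -4.5265, 5.3758].


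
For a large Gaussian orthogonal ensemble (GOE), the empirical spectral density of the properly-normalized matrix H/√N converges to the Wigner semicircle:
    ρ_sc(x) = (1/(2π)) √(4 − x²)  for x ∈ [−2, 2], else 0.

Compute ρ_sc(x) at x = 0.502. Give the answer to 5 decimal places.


ρ_sc(x) = (1/(2π)) √(4 − x²). With x = 0.502:
  4 − x² = 4 − (0.502)² = 4 − 0.252004 = 3.747996.
  √(4 − x²) = 1.935974.
  1/(2π) = 0.159155.
  ρ_sc(0.502) = 0.159155 · 1.935974 = 0.308120.

Rounded to 5 decimal places: ρ_sc(0.502) ≈ 0.30812.


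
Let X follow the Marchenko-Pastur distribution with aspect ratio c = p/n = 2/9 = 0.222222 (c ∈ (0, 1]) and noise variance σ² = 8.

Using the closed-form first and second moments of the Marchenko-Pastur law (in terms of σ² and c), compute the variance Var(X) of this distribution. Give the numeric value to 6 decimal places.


Recall the MP moments m_1 = E[X] = σ² and m_2 = E[X²] = σ⁴ (1 + c).
m_1 = E[X] = σ² = 8, so m_1² = 64.
m_2 = E[X²] = σ⁴ (1 + c) = 64 · (1 + 0.222222) = 64 · 1.222222 = 78.222222.
(Note m_2 − m_1² simplifies to c · σ⁴ = 0.222222 · 64.)

Var(X) = m_2 − m_1² = 78.222222 − 64 = 14.222222.


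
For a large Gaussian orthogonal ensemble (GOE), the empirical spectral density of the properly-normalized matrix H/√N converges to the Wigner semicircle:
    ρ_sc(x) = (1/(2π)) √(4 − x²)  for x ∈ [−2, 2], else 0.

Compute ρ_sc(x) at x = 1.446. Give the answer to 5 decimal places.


ρ_sc(x) = (1/(2π)) √(4 − x²). With x = 1.446:
  4 − x² = 4 − (1.446)² = 4 − 2.090916 = 1.909084.
  √(4 − x²) = 1.381696.
  1/(2π) = 0.159155.
  ρ_sc(1.446) = 0.159155 · 1.381696 = 0.219904.

Rounded to 5 decimal places: ρ_sc(1.446) ≈ 0.21990.


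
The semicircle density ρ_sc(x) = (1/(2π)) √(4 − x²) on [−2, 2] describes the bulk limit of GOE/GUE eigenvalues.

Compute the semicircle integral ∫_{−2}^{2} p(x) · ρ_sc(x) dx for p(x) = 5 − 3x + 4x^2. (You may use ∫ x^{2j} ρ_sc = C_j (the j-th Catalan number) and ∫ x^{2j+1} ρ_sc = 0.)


Write p(x) = Σ a_i x^i, split into monomials and integrate each against ρ_sc separately.
Using ∫ x^{2j} ρ_sc = C_j = (1/(j+1)) C(2j, j) (Catalan numbers) and ∫ x^{2j+1} ρ_sc = 0 (odd monomials vanish by symmetry):
  i = 0 (even): a_0 · C_{0} = 5 · 1 = 5
  i = 1 (odd): ∫ x^1 ρ_sc = 0 (vanishes)
  i = 2 (even): a_2 · C_{1} = 4 · 1 = 4

Summing the contributions: ∫_{−2}^{2} p(x) ρ_sc(x) dx = 5 + 4 = 9.


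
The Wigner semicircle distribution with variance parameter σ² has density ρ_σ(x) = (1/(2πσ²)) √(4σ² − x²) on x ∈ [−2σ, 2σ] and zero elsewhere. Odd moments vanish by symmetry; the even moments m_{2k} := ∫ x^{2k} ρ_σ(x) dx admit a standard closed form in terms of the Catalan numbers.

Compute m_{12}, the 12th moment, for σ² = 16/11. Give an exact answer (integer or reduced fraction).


By the scaled semicircle moment identity, m_{2k} = σ^{2k} · C_k with k = 6.
C_6 = (1/(k+1)) · C(2k, k) = (1/7) · C(12, 6) = (1/7) · 924 = 132.
σ^{2k} = (σ²)^k = (16/11)^6 = 16777216/1771561.

Therefore m_{12} = σ^{12} · C_6 = (16777216/1771561) · 132 = 201326592/161051.


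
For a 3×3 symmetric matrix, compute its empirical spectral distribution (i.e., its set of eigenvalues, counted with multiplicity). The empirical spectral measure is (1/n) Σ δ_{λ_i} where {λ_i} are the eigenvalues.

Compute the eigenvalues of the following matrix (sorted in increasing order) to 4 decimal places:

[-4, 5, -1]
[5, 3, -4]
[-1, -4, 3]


Since M is real symmetric, all three eigenvalues are real; they are the roots of det(λI − M) = λ³ − (tr M) λ² + s λ − det M, where s is the sum of the principal 2×2 minors.
tr M = -4 + 3 + 3 = 2.
s = ((-4)·3 − 5²) + ((-4)·3 − (-1)²) + (3·3 − (-4)²) = -37 + (-13) + (-7) = -57.
det M (expand along row 1) = (-4)·(-7) − 5·11 + (-1)·(-17) = -10.
Characteristic polynomial: λ³ − 2λ² − 57λ + 10 = 0.
Substitute λ = y + (tr M)/3 = y + 0.666667 to remove the quadratic term: y³ + p·y + q = 0 with p = s − (tr M)²/3 = -58.333333 and q = −2(tr M)³/27 + (tr M)·s/3 − det M = -28.592593.
Three real roots ⇒ use the trigonometric (Viète) form: r = 2√(−p/3) = 8.819171, φ = arccos(3q/(p·r)) = arccos(0.166736) = 1.403278 rad.
y_k = r·cos(φ/3 − 2πk/3) for k = 0, 1, 2 gives y = 7.871823, -0.492203, -7.379621.
λ_k = y_k + 0.666667 gives λ = 8.5385, 0.1745, -6.7130 (check: the sum is 2.0000 = tr M).

Eigenvalues sorted in increasing order: [-6.7130, 0.1745, 8.5385].


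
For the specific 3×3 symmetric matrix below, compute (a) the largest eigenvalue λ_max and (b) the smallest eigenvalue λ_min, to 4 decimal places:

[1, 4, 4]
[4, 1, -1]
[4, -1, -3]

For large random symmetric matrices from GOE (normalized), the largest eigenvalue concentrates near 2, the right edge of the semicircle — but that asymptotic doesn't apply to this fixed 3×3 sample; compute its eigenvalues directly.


Since M is real symmetric, all three eigenvalues are real; they are the roots of det(λI − M) = λ³ − (tr M) λ² + s λ − det M, where s is the sum of the principal 2×2 minors.
tr M = 1 + 1 + (-3) = -1.
s = (1·1 − 4²) + (1·(-3) − 4²) + (1·(-3) − (-1)²) = -15 + (-19) + (-4) = -38.
det M (expand along row 1) = 1·(-4) − 4·(-8) + 4·(-8) = -4.
Characteristic polynomial: λ³ + λ² − 38λ + 4 = 0.
Substitute λ = y + (tr M)/3 = y − 0.333333 to remove the quadratic term: y³ + p·y + q = 0 with p = s − (tr M)²/3 = -38.333333 and q = −2(tr M)³/27 + (tr M)·s/3 − det M = 16.740741.
Three real roots ⇒ use the trigonometric (Viète) form: r = 2√(−p/3) = 7.149204, φ = arccos(3q/(p·r)) = arccos(-0.183257) = 1.755095 rad.
y_k = r·cos(φ/3 − 2πk/3) for k = 0, 1, 2 gives y = 5.960252, 0.438921, -6.399173.
λ_k = y_k − 0.333333 gives λ = 5.6269, 0.1056, -6.7325 (check: the sum is -1.0000 = tr M).

Hence λ_max = 5.6269 and λ_min = -6.7325.


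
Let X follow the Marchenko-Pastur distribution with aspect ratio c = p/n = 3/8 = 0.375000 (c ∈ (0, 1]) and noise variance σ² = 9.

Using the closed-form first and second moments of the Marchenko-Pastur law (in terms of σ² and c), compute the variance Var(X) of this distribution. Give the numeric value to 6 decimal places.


Recall the MP moments m_1 = E[X] = σ² and m_2 = E[X²] = σ⁴ (1 + c).
m_1 = E[X] = σ² = 9, so m_1² = 81.
m_2 = E[X²] = σ⁴ (1 + c) = 81 · (1 + 0.375000) = 81 · 1.375000 = 111.375000.
(Note m_2 − m_1² simplifies to c · σ⁴ = 0.375000 · 81.)

Var(X) = m_2 − m_1² = 111.375000 − 81 = 30.375000.


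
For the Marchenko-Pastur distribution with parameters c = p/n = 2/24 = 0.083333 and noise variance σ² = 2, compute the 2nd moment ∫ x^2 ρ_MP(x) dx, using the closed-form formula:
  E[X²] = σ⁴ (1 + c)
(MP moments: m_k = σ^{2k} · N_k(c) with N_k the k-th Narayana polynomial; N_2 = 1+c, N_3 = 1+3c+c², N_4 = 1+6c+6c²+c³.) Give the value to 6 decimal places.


E[X²] = σ⁴ (1 + c) (second MP moment). With σ² = 2 (so σ⁴ = 4) and c = 2/24 = 0.083333: E[X²] = 4 · (1 + 0.083333) = 4 · 1.083333.

So E[X^2] = 4.333333.


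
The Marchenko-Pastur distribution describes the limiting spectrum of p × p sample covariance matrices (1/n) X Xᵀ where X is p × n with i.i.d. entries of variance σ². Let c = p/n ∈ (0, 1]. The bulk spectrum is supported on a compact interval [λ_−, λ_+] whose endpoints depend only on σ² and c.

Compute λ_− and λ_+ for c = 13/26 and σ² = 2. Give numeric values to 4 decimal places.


c = 13/26 = 0.500000; √c = 0.707107.
λ_− = σ² (1 − √c)² = 2 · (1 − 0.707107)² = 2 · (0.292893)² = 0.171573.
λ_+ = σ² (1 + √c)² = 2 · (1 + 0.707107)² = 2 · (1.707107)² = 5.828427.

Rounded to 4 decimal places: λ_− ≈ 0.1716, λ_+ ≈ 5.8284.


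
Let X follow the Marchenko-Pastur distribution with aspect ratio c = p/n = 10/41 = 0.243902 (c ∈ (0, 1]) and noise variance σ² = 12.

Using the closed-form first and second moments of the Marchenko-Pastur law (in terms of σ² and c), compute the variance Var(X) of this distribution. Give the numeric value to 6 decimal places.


Recall the MP moments m_1 = E[X] = σ² and m_2 = E[X²] = σ⁴ (1 + c).
m_1 = E[X] = σ² = 12, so m_1² = 144.
m_2 = E[X²] = σ⁴ (1 + c) = 144 · (1 + 0.243902) = 144 · 1.243902 = 179.121951.
(Note m_2 − m_1² simplifies to c · σ⁴ = 0.243902 · 144.)

Var(X) = m_2 − m_1² = 179.121951 − 144 = 35.121951.


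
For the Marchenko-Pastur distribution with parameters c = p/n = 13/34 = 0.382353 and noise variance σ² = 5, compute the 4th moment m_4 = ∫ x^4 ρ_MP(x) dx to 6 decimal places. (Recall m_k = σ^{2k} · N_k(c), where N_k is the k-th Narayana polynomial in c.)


E[X⁴] = σ⁸ (1 + 6c + 6c² + c³) (fourth MP moment). With σ² = 5 (so σ⁸ = 625) and c = 13/34 = 0.382353: E[X⁴] = 625 · (1 + 6·0.382353 + 6·(0.382353)² + (0.382353)³) = 625 · 4.227178.

So E[X^4] = 2641.986185.


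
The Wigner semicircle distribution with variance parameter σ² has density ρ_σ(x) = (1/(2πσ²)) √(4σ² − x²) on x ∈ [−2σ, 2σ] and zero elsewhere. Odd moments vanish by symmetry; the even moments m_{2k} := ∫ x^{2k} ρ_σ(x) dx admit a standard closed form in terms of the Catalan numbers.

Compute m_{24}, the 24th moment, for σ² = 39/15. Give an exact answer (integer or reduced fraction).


By the scaled semicircle moment identity, m_{2k} = σ^{2k} · C_k with k = 12.
C_12 = (1/(k+1)) · C(2k, k) = (1/13) · C(24, 12) = (1/13) · 2704156 = 208012.
σ^{2k} = (σ²)^k = (39/15)^12 = 23298085122481/244140625.

Therefore m_{24} = σ^{24} · C_12 = (23298085122481/244140625) · 208012 = 4846281282497517772/244140625.


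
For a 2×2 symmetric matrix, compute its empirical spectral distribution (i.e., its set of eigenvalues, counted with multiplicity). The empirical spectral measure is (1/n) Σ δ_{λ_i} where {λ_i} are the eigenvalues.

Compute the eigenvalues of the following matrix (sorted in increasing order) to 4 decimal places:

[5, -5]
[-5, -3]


Since M is real symmetric, both eigenvalues are real; they are the roots of det(λI − M) = λ² − (tr M) λ + det M.
tr M = 5 + (-3) = 2.
det M = 5·(-3) − (-5)² = -15 − 25 = -40.
Characteristic polynomial: λ² − 2λ − 40 = 0.
Discriminant Δ = (tr M)² − 4·det M = 4 − (-160) = 164; √Δ = 12.806248.
λ = (tr M ± √Δ)/2 = (2 ± 12.806248)/2, giving (tr M − √Δ)/2 = -5.4031 and (tr M + √Δ)/2 = 7.4031.

Eigenvalues sorted in increasing order: [-5.4031, 7.4031].


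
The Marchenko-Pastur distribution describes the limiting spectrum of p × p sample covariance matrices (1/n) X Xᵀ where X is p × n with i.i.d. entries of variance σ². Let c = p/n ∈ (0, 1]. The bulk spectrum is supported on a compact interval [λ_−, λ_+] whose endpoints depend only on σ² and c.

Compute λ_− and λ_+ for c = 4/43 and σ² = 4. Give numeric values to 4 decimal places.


c = 4/43 = 0.093023; √c = 0.304997.
λ_− = σ² (1 − √c)² = 4 · (1 − 0.304997)² = 4 · (0.695003)² = 1.932116.
λ_+ = σ² (1 + √c)² = 4 · (1 + 0.304997)² = 4 · (1.304997)² = 6.812070.

Rounded to 4 decimal places: λ_− ≈ 1.9321, λ_+ ≈ 6.8121.


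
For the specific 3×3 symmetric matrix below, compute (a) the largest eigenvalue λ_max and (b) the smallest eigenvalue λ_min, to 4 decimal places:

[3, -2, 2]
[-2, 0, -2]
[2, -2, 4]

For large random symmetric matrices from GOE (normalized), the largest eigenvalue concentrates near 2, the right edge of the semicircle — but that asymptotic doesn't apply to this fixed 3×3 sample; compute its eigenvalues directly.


Since M is real symmetric, all three eigenvalues are real; they are the roots of det(λI − M) = λ³ − (tr M) λ² + s λ − det M, where s is the sum of the principal 2×2 minors.
tr M = 3 + 0 + 4 = 7.
s = (3·0 − (-2)²) + (3·4 − 2²) + (0·4 − (-2)²) = -4 + 8 + (-4) = 0.
det M (expand along row 1) = 3·(-4) − (-2)·(-4) + 2·4 = -12.
Characteristic polynomial: λ³ − 7λ² + 12 = 0.
Substitute λ = y + (tr M)/3 = y + 2.333333 to remove the quadratic term: y³ + p·y + q = 0 with p = s − (tr M)²/3 = -16.333333 and q = −2(tr M)³/27 + (tr M)·s/3 − det M = -13.407407.
Three real roots ⇒ use the trigonometric (Viète) form: r = 2√(−p/3) = 4.666667, φ = arccos(3q/(p·r)) = arccos(0.527697) = 1.014910 rad.
y_k = r·cos(φ/3 − 2πk/3) for k = 0, 1, 2 gives y = 4.402156, -0.859773, -3.542383.
λ_k = y_k + 2.333333 gives λ = 6.7355, 1.4736, -1.2090 (check: the sum is 7.0000 = tr M).

Hence λ_max = 6.7355 and λ_min = -1.2090.


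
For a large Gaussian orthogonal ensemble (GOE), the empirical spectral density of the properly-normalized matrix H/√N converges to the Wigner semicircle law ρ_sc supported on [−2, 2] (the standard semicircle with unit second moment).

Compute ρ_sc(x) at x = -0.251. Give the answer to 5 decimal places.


ρ_sc(x) = (1/(2π)) √(4 − x²). With x = -0.251:
  4 − x² = 4 − (-0.251)² = 4 − 0.063001 = 3.936999.
  √(4 − x²) = 1.984187.
  1/(2π) = 0.159155.
  ρ_sc(-0.251) = 0.159155 · 1.984187 = 0.315793.

Rounded to 5 decimal places: ρ_sc(-0.251) ≈ 0.31579.


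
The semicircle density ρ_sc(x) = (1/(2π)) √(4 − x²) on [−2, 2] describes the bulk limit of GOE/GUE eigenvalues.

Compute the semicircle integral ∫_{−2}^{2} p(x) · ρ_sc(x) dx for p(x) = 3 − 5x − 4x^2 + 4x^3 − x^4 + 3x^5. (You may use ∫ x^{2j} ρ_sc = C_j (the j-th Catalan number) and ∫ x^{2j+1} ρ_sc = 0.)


Write p(x) = Σ a_i x^i, split into monomials and integrate each against ρ_sc separately.
Using ∫ x^{2j} ρ_sc = C_j = (1/(j+1)) C(2j, j) (Catalan numbers) and ∫ x^{2j+1} ρ_sc = 0 (odd monomials vanish by symmetry):
  i = 0 (even): a_0 · C_{0} = 3 · 1 = 3
  i = 1 (odd): ∫ x^1 ρ_sc = 0 (vanishes)
  i = 2 (even): a_2 · C_{1} = -4 · 1 = -4
  i = 3 (odd): ∫ x^3 ρ_sc = 0 (vanishes)
  i = 4 (even): a_4 · C_{2} = -1 · 2 = -2
  i = 5 (odd): ∫ x^5 ρ_sc = 0 (vanishes)

Summing the contributions: ∫_{−2}^{2} p(x) ρ_sc(x) dx = 3 + (-4) + (-2) = -3.


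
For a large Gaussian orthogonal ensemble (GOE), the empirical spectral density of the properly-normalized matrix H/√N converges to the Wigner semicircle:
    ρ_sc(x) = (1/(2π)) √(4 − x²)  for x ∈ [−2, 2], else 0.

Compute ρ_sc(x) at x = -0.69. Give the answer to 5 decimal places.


ρ_sc(x) = (1/(2π)) √(4 − x²). With x = -0.69:
  4 − x² = 4 − (-0.69)² = 4 − 0.476100 = 3.523900.
  √(4 − x²) = 1.877205.
  1/(2π) = 0.159155.
  ρ_sc(-0.69) = 0.159155 · 1.877205 = 0.298767.

Rounded to 5 decimal places: ρ_sc(-0.69) ≈ 0.29877.


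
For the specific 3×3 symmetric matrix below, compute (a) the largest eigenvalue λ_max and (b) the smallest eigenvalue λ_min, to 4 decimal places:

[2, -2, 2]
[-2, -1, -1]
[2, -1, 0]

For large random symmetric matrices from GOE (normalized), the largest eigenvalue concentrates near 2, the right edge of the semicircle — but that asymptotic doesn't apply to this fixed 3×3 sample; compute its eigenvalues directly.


Since M is real symmetric, all three eigenvalues are real; they are the roots of det(λI − M) = λ³ − (tr M) λ² + s λ − det M, where s is the sum of the principal 2×2 minors.
tr M = 2 + (-1) + 0 = 1.
s = (2·(-1) − (-2)²) + (2·0 − 2²) + ((-1)·0 − (-1)²) = -6 + (-4) + (-1) = -11.
det M (expand along row 1) = 2·(-1) − (-2)·2 + 2·4 = 10.
Characteristic polynomial: λ³ − λ² − 11λ − 10 = 0.
Substitute λ = y + (tr M)/3 = y + 0.333333 to remove the quadratic term: y³ + p·y + q = 0 with p = s − (tr M)²/3 = -11.333333 and q = −2(tr M)³/27 + (tr M)·s/3 − det M = -13.740741.
Three real roots ⇒ use the trigonometric (Viète) form: r = 2√(−p/3) = 3.887301, φ = arccos(3q/(p·r)) = arccos(0.935676) = 0.360626 rad.
y_k = r·cos(φ/3 − 2πk/3) for k = 0, 1, 2 gives y = 3.859249, -1.525916, -2.333333.
λ_k = y_k + 0.333333 gives λ = 4.1926, -1.1926, -2.0000 (check: the sum is 1.0000 = tr M).

Hence λ_max = 4.1926 and λ_min = -2.0000.


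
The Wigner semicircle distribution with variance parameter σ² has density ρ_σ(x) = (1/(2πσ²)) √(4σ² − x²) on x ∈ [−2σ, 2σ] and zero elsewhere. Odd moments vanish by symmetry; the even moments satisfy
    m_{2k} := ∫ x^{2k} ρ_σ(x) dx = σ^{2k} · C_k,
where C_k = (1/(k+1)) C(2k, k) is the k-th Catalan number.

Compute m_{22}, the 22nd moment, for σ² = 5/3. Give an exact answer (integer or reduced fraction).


By the scaled semicircle moment identity, m_{2k} = σ^{2k} · C_k with k = 11.
C_11 = (1/(k+1)) · C(2k, k) = (1/12) · C(22, 11) = (1/12) · 705432 = 58786.
σ^{2k} = (σ²)^k = (5/3)^11 = 48828125/177147.

Therefore m_{22} = σ^{22} · C_11 = (48828125/177147) · 58786 = 2870410156250/177147.


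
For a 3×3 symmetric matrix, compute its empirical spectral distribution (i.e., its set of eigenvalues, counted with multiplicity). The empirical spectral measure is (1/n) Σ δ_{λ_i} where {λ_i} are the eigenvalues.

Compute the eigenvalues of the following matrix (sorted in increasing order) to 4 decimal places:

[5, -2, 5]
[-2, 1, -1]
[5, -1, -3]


Since M is real symmetric, all three eigenvalues are real; they are the roots of det(λI − M) = λ³ − (tr M) λ² + s λ − det M, where s is the sum of the principal 2×2 minors.
tr M = 5 + 1 + (-3) = 3.
s = (5·1 − (-2)²) + (5·(-3) − 5²) + (1·(-3) − (-1)²) = 1 + (-40) + (-4) = -43.
det M (expand along row 1) = 5·(-4) − (-2)·11 + 5·(-3) = -13.
Characteristic polynomial: λ³ − 3λ² − 43λ + 13 = 0.
Substitute λ = y + (tr M)/3 = y + 1.000000 to remove the quadratic term: y³ + p·y + q = 0 with p = s − (tr M)²/3 = -46.000000 and q = −2(tr M)³/27 + (tr M)·s/3 − det M = -32.000000.
Three real roots ⇒ use the trigonometric (Viète) form: r = 2√(−p/3) = 7.831560, φ = arccos(3q/(p·r)) = arccos(0.266480) = 1.301057 rad.
y_k = r·cos(φ/3 − 2πk/3) for k = 0, 1, 2 gives y = 7.106539, -0.703212, -6.403327.
λ_k = y_k + 1.000000 gives λ = 8.1065, 0.2968, -5.4033 (check: the sum is 3.0000 = tr M).

Eigenvalues sorted in increasing order: [-5.4033, 0.2968, 8.1065].


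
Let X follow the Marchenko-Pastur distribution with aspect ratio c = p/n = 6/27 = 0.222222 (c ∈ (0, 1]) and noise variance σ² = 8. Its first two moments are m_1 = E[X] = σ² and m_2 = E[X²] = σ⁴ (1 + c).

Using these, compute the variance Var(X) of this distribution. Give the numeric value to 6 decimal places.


m_1 = E[X] = σ² = 8, so m_1² = 64.
m_2 = E[X²] = σ⁴ (1 + c) = 64 · (1 + 0.222222) = 64 · 1.222222 = 78.222222.
(Note m_2 − m_1² simplifies to c · σ⁴ = 0.222222 · 64.)

Var(X) = m_2 − m_1² = 78.222222 − 64 = 14.222222.


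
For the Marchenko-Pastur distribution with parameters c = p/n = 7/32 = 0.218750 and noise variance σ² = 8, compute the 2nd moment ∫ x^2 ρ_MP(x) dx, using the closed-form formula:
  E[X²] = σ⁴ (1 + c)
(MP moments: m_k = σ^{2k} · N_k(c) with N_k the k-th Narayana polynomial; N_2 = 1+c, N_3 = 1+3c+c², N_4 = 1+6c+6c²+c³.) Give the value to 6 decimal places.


E[X²] = σ⁴ (1 + c) (second MP moment). With σ² = 8 (so σ⁴ = 64) and c = 7/32 = 0.218750: E[X²] = 64 · (1 + 0.218750) = 64 · 1.218750.

So E[X^2] = 78.000000.


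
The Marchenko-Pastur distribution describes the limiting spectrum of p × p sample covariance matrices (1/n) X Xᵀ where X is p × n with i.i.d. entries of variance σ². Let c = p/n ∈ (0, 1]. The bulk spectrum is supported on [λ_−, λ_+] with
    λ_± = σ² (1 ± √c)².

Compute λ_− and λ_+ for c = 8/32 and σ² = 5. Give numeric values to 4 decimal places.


c = 8/32 = 0.250000; √c = 0.500000.
λ_− = σ² (1 − √c)² = 5 · (1 − 0.500000)² = 5 · (0.500000)² = 1.250000.
λ_+ = σ² (1 + √c)² = 5 · (1 + 0.500000)² = 5 · (1.500000)² = 11.250000.

Rounded to 4 decimal places: λ_− ≈ 1.2500, λ_+ ≈ 11.2500.


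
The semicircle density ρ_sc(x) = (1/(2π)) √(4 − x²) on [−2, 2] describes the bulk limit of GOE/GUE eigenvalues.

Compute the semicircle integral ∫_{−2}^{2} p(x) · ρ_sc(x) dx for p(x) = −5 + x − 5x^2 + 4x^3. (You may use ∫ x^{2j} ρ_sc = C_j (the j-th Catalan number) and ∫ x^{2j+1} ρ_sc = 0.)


Write p(x) = Σ a_i x^i, split into monomials and integrate each against ρ_sc separately.
Using ∫ x^{2j} ρ_sc = C_j = (1/(j+1)) C(2j, j) (Catalan numbers) and ∫ x^{2j+1} ρ_sc = 0 (odd monomials vanish by symmetry):
  i = 0 (even): a_0 · C_{0} = -5 · 1 = -5
  i = 1 (odd): ∫ x^1 ρ_sc = 0 (vanishes)
  i = 2 (even): a_2 · C_{1} = -5 · 1 = -5
  i = 3 (odd): ∫ x^3 ρ_sc = 0 (vanishes)

Summing the contributions: ∫_{−2}^{2} p(x) ρ_sc(x) dx = (-5) + (-5) = -10.


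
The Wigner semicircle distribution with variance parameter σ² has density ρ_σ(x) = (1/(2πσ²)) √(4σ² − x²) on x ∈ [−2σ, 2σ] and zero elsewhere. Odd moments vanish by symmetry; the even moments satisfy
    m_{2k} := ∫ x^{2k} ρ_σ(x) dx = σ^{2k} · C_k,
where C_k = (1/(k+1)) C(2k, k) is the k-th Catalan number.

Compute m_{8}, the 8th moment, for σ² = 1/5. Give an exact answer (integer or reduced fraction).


By the scaled semicircle moment identity, m_{2k} = σ^{2k} · C_k with k = 4.
C_4 = (1/(k+1)) · C(2k, k) = (1/5) · C(8, 4) = (1/5) · 70 = 14.
σ^{2k} = (σ²)^k = (1/5)^4 = 1/625.

Therefore m_{8} = σ^{8} · C_4 = (1/625) · 14 = 14/625.


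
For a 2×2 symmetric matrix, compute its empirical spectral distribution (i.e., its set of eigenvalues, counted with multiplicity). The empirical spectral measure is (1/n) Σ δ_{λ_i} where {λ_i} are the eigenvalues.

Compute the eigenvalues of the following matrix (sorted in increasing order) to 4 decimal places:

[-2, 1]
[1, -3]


Since M is real symmetric, both eigenvalues are real; they are the roots of det(λI − M) = λ² − (tr M) λ + det M.
tr M = -2 + (-3) = -5.
det M = (-2)·(-3) − 1² = 6 − 1 = 5.
Characteristic polynomial: λ² + 5λ + 5 = 0.
Discriminant Δ = (tr M)² − 4·det M = 25 − 20 = 5; √Δ = 2.236068.
λ = (tr M ± √Δ)/2 = (-5 ± 2.236068)/2, giving (tr M − √Δ)/2 = -3.6180 and (tr M + √Δ)/2 = -1.3820.

Eigenvalues sorted in increasing order: [-3.6180, -1.3820].


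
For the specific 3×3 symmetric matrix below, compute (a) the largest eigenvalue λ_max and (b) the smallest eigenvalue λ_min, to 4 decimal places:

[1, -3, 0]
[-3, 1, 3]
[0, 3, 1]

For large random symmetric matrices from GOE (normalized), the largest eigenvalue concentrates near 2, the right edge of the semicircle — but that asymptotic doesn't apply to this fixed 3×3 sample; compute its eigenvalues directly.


Since M is real symmetric, all three eigenvalues are real; they are the roots of det(λI − M) = λ³ − (tr M) λ² + s λ − det M, where s is the sum of the principal 2×2 minors.
tr M = 1 + 1 + 1 = 3.
s = (1·1 − (-3)²) + (1·1 − 0²) + (1·1 − 3²) = -8 + 1 + (-8) = -15.
det M (expand along row 1) = 1·(-8) − (-3)·(-3) + 0·(-9) = -17.
Characteristic polynomial: λ³ − 3λ² − 15λ + 17 = 0.
Substitute λ = y + (tr M)/3 = y + 1.000000 to remove the quadratic term: y³ + p·y + q = 0 with p = s − (tr M)²/3 = -18.000000 and q = −2(tr M)³/27 + (tr M)·s/3 − det M = 0.000000.
Three real roots ⇒ use the trigonometric (Viète) form: r = 2√(−p/3) = 4.898979, φ = arccos(3q/(p·r)) = arccos(0.000000) = 1.570796 rad.
y_k = r·cos(φ/3 − 2πk/3) for k = 0, 1, 2 gives y = 4.242641, 0.000000, -4.242641.
λ_k = y_k + 1.000000 gives λ = 5.2426, 1.0000, -3.2426 (check: the sum is 3.0000 = tr M).

Hence λ_max = 5.2426 and λ_min = -3.2426.


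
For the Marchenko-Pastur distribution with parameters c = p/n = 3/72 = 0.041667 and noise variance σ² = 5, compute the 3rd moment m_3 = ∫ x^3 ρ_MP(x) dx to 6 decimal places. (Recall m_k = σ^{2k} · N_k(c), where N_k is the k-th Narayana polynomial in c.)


E[X³] = σ⁶ (1 + 3c + c²) (third MP moment). With σ² = 5 (so σ⁶ = 125) and c = 3/72 = 0.041667: E[X³] = 125 · (1 + 3·0.041667 + (0.041667)²) = 125 · 1.126736.

So E[X^3] = 140.842014.


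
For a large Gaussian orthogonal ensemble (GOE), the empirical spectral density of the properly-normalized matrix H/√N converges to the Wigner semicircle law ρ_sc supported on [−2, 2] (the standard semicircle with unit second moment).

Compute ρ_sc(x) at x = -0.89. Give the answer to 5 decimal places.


ρ_sc(x) = (1/(2π)) √(4 − x²). With x = -0.89:
  4 − x² = 4 − (-0.89)² = 4 − 0.792100 = 3.207900.
  √(4 − x²) = 1.791061.
  1/(2π) = 0.159155.
  ρ_sc(-0.89) = 0.159155 · 1.791061 = 0.285056.

Rounded to 5 decimal places: ρ_sc(-0.89) ≈ 0.28506.


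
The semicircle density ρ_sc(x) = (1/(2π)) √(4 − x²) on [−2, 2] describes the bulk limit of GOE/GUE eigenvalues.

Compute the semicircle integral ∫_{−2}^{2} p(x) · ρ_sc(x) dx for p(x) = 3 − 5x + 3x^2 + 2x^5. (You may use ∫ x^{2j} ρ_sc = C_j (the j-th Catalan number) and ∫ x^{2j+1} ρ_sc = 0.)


Write p(x) = Σ a_i x^i, split into monomials and integrate each against ρ_sc separately.
Using ∫ x^{2j} ρ_sc = C_j = (1/(j+1)) C(2j, j) (Catalan numbers) and ∫ x^{2j+1} ρ_sc = 0 (odd monomials vanish by symmetry):
  i = 0 (even): a_0 · C_{0} = 3 · 1 = 3
  i = 1 (odd): ∫ x^1 ρ_sc = 0 (vanishes)
  i = 2 (even): a_2 · C_{1} = 3 · 1 = 3
  i = 5 (odd): ∫ x^5 ρ_sc = 0 (vanishes)

Summing the contributions: ∫_{−2}^{2} p(x) ρ_sc(x) dx = 3 + 3 = 6.


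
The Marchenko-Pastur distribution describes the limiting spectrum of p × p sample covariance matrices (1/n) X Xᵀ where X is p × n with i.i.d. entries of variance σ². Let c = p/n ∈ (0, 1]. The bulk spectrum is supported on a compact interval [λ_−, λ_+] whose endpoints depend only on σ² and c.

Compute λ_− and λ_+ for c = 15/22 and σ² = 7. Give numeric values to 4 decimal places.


c = 15/22 = 0.681818; √c = 0.825723.
λ_− = σ² (1 − √c)² = 7 · (1 − 0.825723)² = 7 · (0.174277)² = 0.212608.
λ_+ = σ² (1 + √c)² = 7 · (1 + 0.825723)² = 7 · (1.825723)² = 23.332847.

Rounded to 4 decimal places: λ_− ≈ 0.2126, λ_+ ≈ 23.3328.


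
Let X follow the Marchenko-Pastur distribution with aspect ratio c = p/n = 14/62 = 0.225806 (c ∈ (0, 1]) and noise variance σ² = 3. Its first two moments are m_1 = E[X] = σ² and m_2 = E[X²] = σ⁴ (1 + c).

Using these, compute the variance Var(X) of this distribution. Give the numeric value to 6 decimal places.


m_1 = E[X] = σ² = 3, so m_1² = 9.
m_2 = E[X²] = σ⁴ (1 + c) = 9 · (1 + 0.225806) = 9 · 1.225806 = 11.032258.
(Note m_2 − m_1² simplifies to c · σ⁴ = 0.225806 · 9.)

Var(X) = m_2 − m_1² = 11.032258 − 9 = 2.032258.


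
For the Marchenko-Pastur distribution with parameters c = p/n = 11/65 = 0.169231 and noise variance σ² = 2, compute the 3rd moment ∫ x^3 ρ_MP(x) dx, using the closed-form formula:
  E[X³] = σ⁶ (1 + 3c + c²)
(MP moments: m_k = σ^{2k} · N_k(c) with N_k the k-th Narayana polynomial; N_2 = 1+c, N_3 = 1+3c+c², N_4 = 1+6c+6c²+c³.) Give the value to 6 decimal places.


E[X³] = σ⁶ (1 + 3c + c²) (third MP moment). With σ² = 2 (so σ⁶ = 8) and c = 11/65 = 0.169231: E[X³] = 8 · (1 + 3·0.169231 + (0.169231)²) = 8 · 1.536331.

So E[X^3] = 12.290651.


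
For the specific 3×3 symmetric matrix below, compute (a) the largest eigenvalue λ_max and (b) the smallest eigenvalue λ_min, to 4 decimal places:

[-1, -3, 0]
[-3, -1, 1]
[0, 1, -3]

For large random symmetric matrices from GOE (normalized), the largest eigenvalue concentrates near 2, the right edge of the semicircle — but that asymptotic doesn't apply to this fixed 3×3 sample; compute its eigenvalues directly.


Since M is real symmetric, all three eigenvalues are real; they are the roots of det(λI − M) = λ³ − (tr M) λ² + s λ − det M, where s is the sum of the principal 2×2 minors.
tr M = -1 + (-1) + (-3) = -5.
s = ((-1)·(-1) − (-3)²) + ((-1)·(-3) − 0²) + ((-1)·(-3) − 1²) = -8 + 3 + 2 = -3.
det M (expand along row 1) = (-1)·2 − (-3)·9 + 0·(-3) = 25.
Characteristic polynomial: λ³ + 5λ² − 3λ − 25 = 0.
Substitute λ = y + (tr M)/3 = y − 1.666667 to remove the quadratic term: y³ + p·y + q = 0 with p = s − (tr M)²/3 = -11.333333 and q = −2(tr M)³/27 + (tr M)·s/3 − det M = -10.740741.
Three real roots ⇒ use the trigonometric (Viète) form: r = 2√(−p/3) = 3.887301, φ = arccos(3q/(p·r)) = arccos(0.731391) = 0.750437 rad.
y_k = r·cos(φ/3 − 2πk/3) for k = 0, 1, 2 gives y = 3.766314, -1.049796, -2.716518.
λ_k = y_k − 1.666667 gives λ = 2.0996, -2.7165, -4.3832 (check: the sum is -5.0000 = tr M).

Hence λ_max = 2.0996 and λ_min = -4.3832.


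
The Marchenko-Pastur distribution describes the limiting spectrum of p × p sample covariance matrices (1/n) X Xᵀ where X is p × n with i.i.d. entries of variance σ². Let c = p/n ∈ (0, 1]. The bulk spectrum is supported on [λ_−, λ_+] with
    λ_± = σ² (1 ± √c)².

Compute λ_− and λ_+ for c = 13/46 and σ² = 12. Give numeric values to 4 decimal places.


c = 13/46 = 0.282609; √c = 0.531610.
λ_− = σ² (1 − √c)² = 12 · (1 − 0.531610)² = 12 · (0.468390)² = 2.632676.
λ_+ = σ² (1 + √c)² = 12 · (1 + 0.531610)² = 12 · (1.531610)² = 28.149933.

Rounded to 4 decimal places: λ_− ≈ 2.6327, λ_+ ≈ 28.1499.


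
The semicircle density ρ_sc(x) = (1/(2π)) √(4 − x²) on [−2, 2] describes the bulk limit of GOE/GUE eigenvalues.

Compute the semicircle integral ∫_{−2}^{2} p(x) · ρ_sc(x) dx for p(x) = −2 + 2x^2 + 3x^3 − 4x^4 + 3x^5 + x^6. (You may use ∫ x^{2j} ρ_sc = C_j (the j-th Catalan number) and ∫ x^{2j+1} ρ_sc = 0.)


Write p(x) = Σ a_i x^i, split into monomials and integrate each against ρ_sc separately.
Using ∫ x^{2j} ρ_sc = C_j = (1/(j+1)) C(2j, j) (Catalan numbers) and ∫ x^{2j+1} ρ_sc = 0 (odd monomials vanish by symmetry):
  i = 0 (even): a_0 · C_{0} = -2 · 1 = -2
  i = 2 (even): a_2 · C_{1} = 2 · 1 = 2
  i = 3 (odd): ∫ x^3 ρ_sc = 0 (vanishes)
  i = 4 (even): a_4 · C_{2} = -4 · 2 = -8
  i = 5 (odd): ∫ x^5 ρ_sc = 0 (vanishes)
  i = 6 (even): a_6 · C_{3} = 1 · 5 = 5

Summing the contributions: ∫_{−2}^{2} p(x) ρ_sc(x) dx = (-2) + 2 + (-8) + 5 = -3.


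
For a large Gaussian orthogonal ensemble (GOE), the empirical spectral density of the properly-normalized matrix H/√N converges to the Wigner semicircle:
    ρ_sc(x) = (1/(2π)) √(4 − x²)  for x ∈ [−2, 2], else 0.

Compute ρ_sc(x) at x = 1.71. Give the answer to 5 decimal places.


ρ_sc(x) = (1/(2π)) √(4 − x²). With x = 1.71:
  4 − x² = 4 − (1.71)² = 4 − 2.924100 = 1.075900.
  √(4 − x²) = 1.037256.
  1/(2π) = 0.159155.
  ρ_sc(1.71) = 0.159155 · 1.037256 = 0.165084.

Rounded to 5 decimal places: ρ_sc(1.71) ≈ 0.16508.


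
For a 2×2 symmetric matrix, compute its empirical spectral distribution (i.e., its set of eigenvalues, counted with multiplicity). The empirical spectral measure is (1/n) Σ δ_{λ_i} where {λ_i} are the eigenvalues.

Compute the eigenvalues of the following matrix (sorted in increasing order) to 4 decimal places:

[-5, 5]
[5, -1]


Since M is real symmetric, both eigenvalues are real; they are the roots of det(λI − M) = λ² − (tr M) λ + det M.
tr M = -5 + (-1) = -6.
det M = (-5)·(-1) − 5² = 5 − 25 = -20.
Characteristic polynomial: λ² + 6λ − 20 = 0.
Discriminant Δ = (tr M)² − 4·det M = 36 − (-80) = 116; √Δ = 10.770330.
λ = (tr M ± √Δ)/2 = (-6 ± 10.770330)/2, giving (tr M − √Δ)/2 = -8.3852 and (tr M + √Δ)/2 = 2.3852.

Eigenvalues sorted in increasing order: [-8.3852, 2.3852].


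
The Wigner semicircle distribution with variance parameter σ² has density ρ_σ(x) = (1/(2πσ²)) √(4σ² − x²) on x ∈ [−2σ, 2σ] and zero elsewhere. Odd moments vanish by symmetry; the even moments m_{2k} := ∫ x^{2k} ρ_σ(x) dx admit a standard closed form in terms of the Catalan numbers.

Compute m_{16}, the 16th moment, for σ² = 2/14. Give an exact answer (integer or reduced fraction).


By the scaled semicircle moment identity, m_{2k} = σ^{2k} · C_k with k = 8.
C_8 = (1/(k+1)) · C(2k, k) = (1/9) · C(16, 8) = (1/9) · 12870 = 1430.
σ^{2k} = (σ²)^k = (2/14)^8 = 1/5764801.

Therefore m_{16} = σ^{16} · C_8 = (1/5764801) · 1430 = 1430/5764801.


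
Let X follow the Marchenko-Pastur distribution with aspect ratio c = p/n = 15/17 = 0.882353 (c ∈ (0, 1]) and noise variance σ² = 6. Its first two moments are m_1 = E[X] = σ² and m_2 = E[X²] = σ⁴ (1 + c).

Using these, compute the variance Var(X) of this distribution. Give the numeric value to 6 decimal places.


m_1 = E[X] = σ² = 6, so m_1² = 36.
m_2 = E[X²] = σ⁴ (1 + c) = 36 · (1 + 0.882353) = 36 · 1.882353 = 67.764706.
(Note m_2 − m_1² simplifies to c · σ⁴ = 0.882353 · 36.)

Var(X) = m_2 − m_1² = 67.764706 − 36 = 31.764706.


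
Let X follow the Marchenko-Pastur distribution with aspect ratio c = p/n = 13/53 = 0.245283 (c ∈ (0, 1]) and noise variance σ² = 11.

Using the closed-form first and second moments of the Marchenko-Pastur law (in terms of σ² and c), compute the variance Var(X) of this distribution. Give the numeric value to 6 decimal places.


Recall the MP moments m_1 = E[X] = σ² and m_2 = E[X²] = σ⁴ (1 + c).
m_1 = E[X] = σ² = 11, so m_1² = 121.
m_2 = E[X²] = σ⁴ (1 + c) = 121 · (1 + 0.245283) = 121 · 1.245283 = 150.679245.
(Note m_2 − m_1² simplifies to c · σ⁴ = 0.245283 · 121.)

Var(X) = m_2 − m_1² = 150.679245 − 121 = 29.679245.


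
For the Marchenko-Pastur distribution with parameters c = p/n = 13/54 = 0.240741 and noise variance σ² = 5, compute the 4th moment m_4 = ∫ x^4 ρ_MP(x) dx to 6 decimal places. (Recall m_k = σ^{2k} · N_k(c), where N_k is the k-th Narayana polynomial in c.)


E[X⁴] = σ⁸ (1 + 6c + 6c² + c³) (fourth MP moment). With σ² = 5 (so σ⁸ = 625) and c = 13/54 = 0.240741: E[X⁴] = 625 · (1 + 6·0.240741 + 6·(0.240741)² + (0.240741)³) = 625 · 2.806133.

So E[X^4] = 1753.833416.


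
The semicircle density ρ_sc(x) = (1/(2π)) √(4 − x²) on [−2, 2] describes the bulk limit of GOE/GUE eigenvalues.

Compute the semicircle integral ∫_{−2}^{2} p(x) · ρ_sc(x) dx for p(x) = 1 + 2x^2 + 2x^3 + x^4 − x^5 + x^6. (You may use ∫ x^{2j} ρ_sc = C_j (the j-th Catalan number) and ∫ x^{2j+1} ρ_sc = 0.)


Write p(x) = Σ a_i x^i, split into monomials and integrate each against ρ_sc separately.
Using ∫ x^{2j} ρ_sc = C_j = (1/(j+1)) C(2j, j) (Catalan numbers) and ∫ x^{2j+1} ρ_sc = 0 (odd monomials vanish by symmetry):
  i = 0 (even): a_0 · C_{0} = 1 · 1 = 1
  i = 2 (even): a_2 · C_{1} = 2 · 1 = 2
  i = 3 (odd): ∫ x^3 ρ_sc = 0 (vanishes)
  i = 4 (even): a_4 · C_{2} = 1 · 2 = 2
  i = 5 (odd): ∫ x^5 ρ_sc = 0 (vanishes)
  i = 6 (even): a_6 · C_{3} = 1 · 5 = 5

Summing the contributions: ∫_{−2}^{2} p(x) ρ_sc(x) dx = 1 + 2 + 2 + 5 = 10.
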